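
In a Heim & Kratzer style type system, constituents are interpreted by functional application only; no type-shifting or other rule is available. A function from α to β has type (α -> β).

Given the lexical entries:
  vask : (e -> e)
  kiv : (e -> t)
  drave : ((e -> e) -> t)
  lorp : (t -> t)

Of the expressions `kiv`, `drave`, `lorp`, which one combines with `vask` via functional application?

kiv : (e -> t) — vask needs e; kiv needs e; neither fits.
drave — combines: drave : ((e -> e) -> t) takes vask : (e -> e) as argument, giving t.
lorp : (t -> t) — vask needs e; lorp needs t; neither fits.

drave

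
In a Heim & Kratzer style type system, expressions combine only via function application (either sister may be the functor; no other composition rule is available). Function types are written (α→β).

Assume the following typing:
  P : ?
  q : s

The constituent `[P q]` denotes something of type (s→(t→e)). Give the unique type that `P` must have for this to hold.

(s→(s→(t→e)))

[P q] must have type (s→(t→e)). The sister q has type s; that is not a function onto (s→(t→e)), so P must be the functor, of type (s→(s→(t→e))).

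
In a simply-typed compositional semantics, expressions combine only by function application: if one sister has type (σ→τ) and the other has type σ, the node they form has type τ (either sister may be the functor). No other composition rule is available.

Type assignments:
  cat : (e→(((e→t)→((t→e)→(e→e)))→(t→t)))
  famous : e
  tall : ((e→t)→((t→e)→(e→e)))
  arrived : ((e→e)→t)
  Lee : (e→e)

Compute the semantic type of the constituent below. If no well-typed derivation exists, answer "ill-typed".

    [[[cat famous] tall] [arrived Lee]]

t

[cat famous] — cat of type (e→(((e→t)→((t→e)→(e→e)))→(t→t))) combines with famous of type e: type (((e→t)→((t→e)→(e→e)))→(t→t)).
[[cat famous] tall] — [cat famous] of type (((e→t)→((t→e)→(e→e)))→(t→t)) combines with tall of type ((e→t)→((t→e)→(e→e))): type (t→t).
[arrived Lee] — arrived of type ((e→e)→t) combines with Lee of type (e→e): type t.
[[[cat famous] tall] [arrived Lee]] — [[cat famous] tall] of type (t→t) combines with [arrived Lee] of type t: type t.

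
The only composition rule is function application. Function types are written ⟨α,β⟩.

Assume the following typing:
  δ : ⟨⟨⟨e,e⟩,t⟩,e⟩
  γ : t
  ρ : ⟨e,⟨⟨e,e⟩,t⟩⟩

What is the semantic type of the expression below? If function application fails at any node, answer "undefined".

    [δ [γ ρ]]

undefined

[γ ρ]: t with ⟨e,⟨⟨e,e⟩,t⟩⟩ — neither is a function whose domain matches the other; composition fails here.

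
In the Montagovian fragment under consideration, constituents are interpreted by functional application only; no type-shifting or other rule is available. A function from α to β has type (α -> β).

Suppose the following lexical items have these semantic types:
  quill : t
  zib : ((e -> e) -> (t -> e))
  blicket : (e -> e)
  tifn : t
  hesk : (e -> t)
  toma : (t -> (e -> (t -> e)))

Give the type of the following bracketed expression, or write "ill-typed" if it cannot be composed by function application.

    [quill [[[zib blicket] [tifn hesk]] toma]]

[zib blicket]: zib is ((e -> e) -> (t -> e)), blicket is (e -> e); result (t -> e).
At [tifn hesk]: neither t nor (e -> t) can take the other as argument; the node is ill-typed.

ill-typed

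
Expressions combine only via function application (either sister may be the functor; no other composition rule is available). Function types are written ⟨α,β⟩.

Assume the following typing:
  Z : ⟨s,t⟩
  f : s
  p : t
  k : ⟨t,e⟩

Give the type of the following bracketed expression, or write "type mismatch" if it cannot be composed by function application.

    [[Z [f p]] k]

At [f p]: neither s nor t can take the other as argument; the node is ill-typed.

type mismatch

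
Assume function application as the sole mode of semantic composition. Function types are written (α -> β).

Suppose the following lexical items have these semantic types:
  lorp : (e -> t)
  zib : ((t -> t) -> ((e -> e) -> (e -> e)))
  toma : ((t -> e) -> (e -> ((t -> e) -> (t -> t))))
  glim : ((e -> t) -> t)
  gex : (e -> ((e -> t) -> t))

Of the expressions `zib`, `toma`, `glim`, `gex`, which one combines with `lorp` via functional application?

zib : ((t -> t) -> ((e -> e) -> (e -> e))) — no; lorp wants e, and zib wants (t -> t).
toma : ((t -> e) -> (e -> ((t -> e) -> (t -> t)))) — no; lorp wants e, and toma wants (t -> e).
glim — combines: glim : ((e -> t) -> t) takes lorp : (e -> t) as argument, giving t.
gex : (e -> ((e -> t) -> t)) — no; lorp wants e, and gex wants e.

glim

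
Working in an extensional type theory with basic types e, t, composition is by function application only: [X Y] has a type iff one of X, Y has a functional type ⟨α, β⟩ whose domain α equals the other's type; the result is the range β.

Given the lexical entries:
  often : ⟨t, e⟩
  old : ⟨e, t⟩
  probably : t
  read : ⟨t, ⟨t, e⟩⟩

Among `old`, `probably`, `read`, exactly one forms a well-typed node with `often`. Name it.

old : ⟨e, t⟩ — no; often wants t, and old wants e.
probably — combines: often : ⟨t, e⟩ takes probably : t as argument, giving e.
read : ⟨t, ⟨t, e⟩⟩ — no; often wants t, and read wants t.

probably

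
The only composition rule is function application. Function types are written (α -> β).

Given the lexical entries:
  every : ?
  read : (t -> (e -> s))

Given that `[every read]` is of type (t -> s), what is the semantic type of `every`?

[every read] must have type (t -> s). The sister read has type (t -> (e -> s)); that is not a function onto (t -> s), so every must be the functor, of type ((t -> (e -> s)) -> (t -> s)).

((t -> (e -> s)) -> (t -> s))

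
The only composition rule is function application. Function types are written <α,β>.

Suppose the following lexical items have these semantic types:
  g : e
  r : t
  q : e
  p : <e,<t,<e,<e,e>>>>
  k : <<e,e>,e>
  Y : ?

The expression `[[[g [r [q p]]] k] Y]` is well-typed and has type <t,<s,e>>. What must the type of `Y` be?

<e,<t,<s,e>>>

For [[[g [r [q p]]] k] Y] to have type <t,<s,e>> with [[g [r [q p]]] k] of type e, Y must be the function: Y : <e,<t,<s,e>>>.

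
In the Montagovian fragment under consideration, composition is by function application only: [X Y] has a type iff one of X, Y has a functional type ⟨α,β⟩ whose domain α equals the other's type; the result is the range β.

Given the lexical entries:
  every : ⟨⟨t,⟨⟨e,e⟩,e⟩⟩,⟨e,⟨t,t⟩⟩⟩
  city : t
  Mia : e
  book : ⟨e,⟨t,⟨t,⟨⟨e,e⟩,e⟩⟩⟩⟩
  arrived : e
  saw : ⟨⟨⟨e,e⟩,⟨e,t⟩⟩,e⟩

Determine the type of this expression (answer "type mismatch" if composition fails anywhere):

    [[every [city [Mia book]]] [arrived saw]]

type mismatch

[Mia book]: book is ⟨e,⟨t,⟨t,⟨⟨e,e⟩,e⟩⟩⟩⟩, Mia is e; result ⟨t,⟨t,⟨⟨e,e⟩,e⟩⟩⟩.
[city [Mia book]]: [Mia book] is ⟨t,⟨t,⟨⟨e,e⟩,e⟩⟩⟩, city is t; result ⟨t,⟨⟨e,e⟩,e⟩⟩.
[every [city [Mia book]]]: every is ⟨⟨t,⟨⟨e,e⟩,e⟩⟩,⟨e,⟨t,t⟩⟩⟩, [city [Mia book]] is ⟨t,⟨⟨e,e⟩,e⟩⟩; result ⟨e,⟨t,t⟩⟩.
At [arrived saw]: neither e nor ⟨⟨⟨e,e⟩,⟨e,t⟩⟩,e⟩ can take the other as argument; the node is ill-typed.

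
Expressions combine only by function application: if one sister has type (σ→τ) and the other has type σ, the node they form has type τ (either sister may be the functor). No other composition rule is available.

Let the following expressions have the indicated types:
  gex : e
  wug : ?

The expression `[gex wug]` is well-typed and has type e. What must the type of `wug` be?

(e→e)

For [gex wug] to have type e with gex of type e, wug must be the function: wug : (e→e).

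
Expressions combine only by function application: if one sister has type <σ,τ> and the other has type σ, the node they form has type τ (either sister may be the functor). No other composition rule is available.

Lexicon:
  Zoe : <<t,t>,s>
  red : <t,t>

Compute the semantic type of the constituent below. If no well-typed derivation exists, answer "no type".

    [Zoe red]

s

At [Zoe red], Zoe : <<t,t>,s> takes red : <t,t>, giving s.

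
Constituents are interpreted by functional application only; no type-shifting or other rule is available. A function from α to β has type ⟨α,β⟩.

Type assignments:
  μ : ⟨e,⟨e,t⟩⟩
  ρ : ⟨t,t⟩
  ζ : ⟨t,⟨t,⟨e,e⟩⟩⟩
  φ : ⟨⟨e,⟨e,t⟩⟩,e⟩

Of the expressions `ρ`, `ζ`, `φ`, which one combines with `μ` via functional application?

φ

ρ : ⟨t,t⟩ — no; μ wants e, and ρ wants t.
ζ : ⟨t,⟨t,⟨e,e⟩⟩⟩ — no; μ wants e, and ζ wants t.
φ — combines: φ : ⟨⟨e,⟨e,t⟩⟩,e⟩ takes μ : ⟨e,⟨e,t⟩⟩ as argument, giving e.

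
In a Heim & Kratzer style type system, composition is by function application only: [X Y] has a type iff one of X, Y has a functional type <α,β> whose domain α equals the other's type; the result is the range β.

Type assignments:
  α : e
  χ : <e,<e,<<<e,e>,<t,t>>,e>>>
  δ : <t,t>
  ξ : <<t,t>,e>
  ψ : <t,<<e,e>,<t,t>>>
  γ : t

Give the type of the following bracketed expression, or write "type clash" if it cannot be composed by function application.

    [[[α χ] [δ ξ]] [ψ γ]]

e

At [α χ], χ : <e,<e,<<<e,e>,<t,t>>,e>>> takes α : e, giving <e,<<<e,e>,<t,t>>,e>>.
At [δ ξ], ξ : <<t,t>,e> takes δ : <t,t>, giving e.
At [[α χ] [δ ξ]], [α χ] : <e,<<<e,e>,<t,t>>,e>> takes [δ ξ] : e, giving <<<e,e>,<t,t>>,e>.
At [ψ γ], ψ : <t,<<e,e>,<t,t>>> takes γ : t, giving <<e,e>,<t,t>>.
At [[[α χ] [δ ξ]] [ψ γ]], [[α χ] [δ ξ]] : <<<e,e>,<t,t>>,e> takes [ψ γ] : <<e,e>,<t,t>>, giving e.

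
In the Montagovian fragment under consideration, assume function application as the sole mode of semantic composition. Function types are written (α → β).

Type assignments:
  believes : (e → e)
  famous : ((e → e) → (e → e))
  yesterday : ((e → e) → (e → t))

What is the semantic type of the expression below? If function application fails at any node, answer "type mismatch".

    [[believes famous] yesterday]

[believes famous]: ((e → e) → (e → e)) applied to (e → e) yields (e → e).
[[believes famous] yesterday]: ((e → e) → (e → t)) applied to (e → e) yields (e → t).

(e → t)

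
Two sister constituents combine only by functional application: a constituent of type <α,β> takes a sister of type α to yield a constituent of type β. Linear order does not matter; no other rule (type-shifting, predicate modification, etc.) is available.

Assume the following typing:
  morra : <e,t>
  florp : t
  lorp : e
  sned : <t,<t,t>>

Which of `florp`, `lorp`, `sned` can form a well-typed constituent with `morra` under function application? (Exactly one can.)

lorp

florp : t — morra needs e; florp needs nothing (atomic); neither fits.
lorp — combines: morra : <e,t> takes lorp : e as argument, giving t.
sned : <t,<t,t>> — morra needs e; sned needs t; neither fits.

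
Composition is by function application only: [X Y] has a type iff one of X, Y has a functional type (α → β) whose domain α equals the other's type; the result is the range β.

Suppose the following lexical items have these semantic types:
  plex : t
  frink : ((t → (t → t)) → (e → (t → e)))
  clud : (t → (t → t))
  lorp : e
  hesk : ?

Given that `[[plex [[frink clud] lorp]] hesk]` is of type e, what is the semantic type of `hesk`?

(e → e)

[[plex [[frink clud] lorp]] hesk] must have type e. The sister [plex [[frink clud] lorp]] has type e; that is not a function onto e, so hesk must be the functor, of type (e → e).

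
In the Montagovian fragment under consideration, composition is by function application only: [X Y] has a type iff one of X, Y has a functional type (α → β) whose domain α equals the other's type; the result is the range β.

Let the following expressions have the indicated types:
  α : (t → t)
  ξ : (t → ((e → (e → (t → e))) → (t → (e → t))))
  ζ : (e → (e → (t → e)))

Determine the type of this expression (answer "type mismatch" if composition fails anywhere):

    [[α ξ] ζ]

type mismatch

At [α ξ]: neither (t → t) nor (t → ((e → (e → (t → e))) → (t → (e → t)))) can take the other as argument; the node is ill-typed.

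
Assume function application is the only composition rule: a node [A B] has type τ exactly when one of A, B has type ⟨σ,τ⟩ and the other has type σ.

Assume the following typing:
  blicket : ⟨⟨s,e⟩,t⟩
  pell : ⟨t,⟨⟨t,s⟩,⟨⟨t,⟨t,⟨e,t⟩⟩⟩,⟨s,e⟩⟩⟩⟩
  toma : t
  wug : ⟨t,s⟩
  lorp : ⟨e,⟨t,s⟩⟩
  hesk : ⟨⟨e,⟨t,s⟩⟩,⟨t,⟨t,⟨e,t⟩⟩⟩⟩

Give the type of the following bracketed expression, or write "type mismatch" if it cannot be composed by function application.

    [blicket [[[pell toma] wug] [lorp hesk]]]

t

At [pell toma], pell : ⟨t,⟨⟨t,s⟩,⟨⟨t,⟨t,⟨e,t⟩⟩⟩,⟨s,e⟩⟩⟩⟩ takes toma : t, giving ⟨⟨t,s⟩,⟨⟨t,⟨t,⟨e,t⟩⟩⟩,⟨s,e⟩⟩⟩.
At [[pell toma] wug], [pell toma] : ⟨⟨t,s⟩,⟨⟨t,⟨t,⟨e,t⟩⟩⟩,⟨s,e⟩⟩⟩ takes wug : ⟨t,s⟩, giving ⟨⟨t,⟨t,⟨e,t⟩⟩⟩,⟨s,e⟩⟩.
At [lorp hesk], hesk : ⟨⟨e,⟨t,s⟩⟩,⟨t,⟨t,⟨e,t⟩⟩⟩⟩ takes lorp : ⟨e,⟨t,s⟩⟩, giving ⟨t,⟨t,⟨e,t⟩⟩⟩.
At [[[pell toma] wug] [lorp hesk]], [[pell toma] wug] : ⟨⟨t,⟨t,⟨e,t⟩⟩⟩,⟨s,e⟩⟩ takes [lorp hesk] : ⟨t,⟨t,⟨e,t⟩⟩⟩, giving ⟨s,e⟩.
At [blicket [[[pell toma] wug] [lorp hesk]]], blicket : ⟨⟨s,e⟩,t⟩ takes [[[pell toma] wug] [lorp hesk]] : ⟨s,e⟩, giving t.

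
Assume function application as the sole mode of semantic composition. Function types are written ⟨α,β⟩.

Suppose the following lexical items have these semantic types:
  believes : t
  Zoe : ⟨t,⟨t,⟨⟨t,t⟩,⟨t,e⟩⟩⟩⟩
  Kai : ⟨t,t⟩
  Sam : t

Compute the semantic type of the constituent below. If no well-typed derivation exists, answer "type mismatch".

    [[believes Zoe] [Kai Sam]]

⟨⟨t,t⟩,⟨t,e⟩⟩

[believes Zoe] — Zoe of type ⟨t,⟨t,⟨⟨t,t⟩,⟨t,e⟩⟩⟩⟩ combines with believes of type t: type ⟨t,⟨⟨t,t⟩,⟨t,e⟩⟩⟩.
[Kai Sam] — Kai of type ⟨t,t⟩ combines with Sam of type t: type t.
[[believes Zoe] [Kai Sam]] — [believes Zoe] of type ⟨t,⟨⟨t,t⟩,⟨t,e⟩⟩⟩ combines with [Kai Sam] of type t: type ⟨⟨t,t⟩,⟨t,e⟩⟩.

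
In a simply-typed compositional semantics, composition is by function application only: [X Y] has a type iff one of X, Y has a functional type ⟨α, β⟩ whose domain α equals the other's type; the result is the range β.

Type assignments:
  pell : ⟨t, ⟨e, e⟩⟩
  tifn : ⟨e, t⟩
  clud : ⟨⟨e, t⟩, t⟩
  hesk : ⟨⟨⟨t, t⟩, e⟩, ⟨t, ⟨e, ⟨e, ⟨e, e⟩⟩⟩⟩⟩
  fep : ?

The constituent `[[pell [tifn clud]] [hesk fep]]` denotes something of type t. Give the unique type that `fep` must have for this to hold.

[[pell [tifn clud]] [hesk fep]] is required to be t. [pell [tifn clud]] : ⟨e, e⟩ cannot yield t as functor, so [hesk fep] : ⟨⟨e, e⟩, t⟩.
[hesk fep] is required to be ⟨⟨e, e⟩, t⟩. hesk : ⟨⟨⟨t, t⟩, e⟩, ⟨t, ⟨e, ⟨e, ⟨e, e⟩⟩⟩⟩⟩ cannot yield ⟨⟨e, e⟩, t⟩ as functor, so fep : ⟨⟨⟨⟨t, t⟩, e⟩, ⟨t, ⟨e, ⟨e, ⟨e, e⟩⟩⟩⟩⟩, ⟨⟨e, e⟩, t⟩⟩.

⟨⟨⟨⟨t, t⟩, e⟩, ⟨t, ⟨e, ⟨e, ⟨e, e⟩⟩⟩⟩⟩, ⟨⟨e, e⟩, t⟩⟩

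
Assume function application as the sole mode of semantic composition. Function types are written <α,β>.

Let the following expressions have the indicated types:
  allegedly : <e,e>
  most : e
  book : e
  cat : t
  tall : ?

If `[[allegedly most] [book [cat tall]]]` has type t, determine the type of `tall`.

For [[allegedly most] [book [cat tall]]] to have type t with [allegedly most] of type e, [book [cat tall]] must be the function: [book [cat tall]] : <e,t>.
For [book [cat tall]] to have type <e,t> with book of type e, [cat tall] must be the function: [cat tall] : <e,<e,t>>.
For [cat tall] to have type <e,<e,t>> with cat of type t, tall must be the function: tall : <t,<e,<e,t>>>.

<t,<e,<e,t>>>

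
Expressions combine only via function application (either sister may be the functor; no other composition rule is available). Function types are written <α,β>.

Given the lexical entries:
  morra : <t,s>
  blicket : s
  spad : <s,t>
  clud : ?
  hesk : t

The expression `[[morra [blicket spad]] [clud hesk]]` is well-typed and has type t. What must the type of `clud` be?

At [[morra [blicket spad]] [clud hesk]] (required: t): [morra [blicket spad]] is s, which is not a function with range t; hence [clud hesk] is the functor — type <s,t>.
At [clud hesk] (required: <s,t>): hesk is t, which is not a function with range <s,t>; hence clud is the functor — type <t,<s,t>>.

<t,<s,t>>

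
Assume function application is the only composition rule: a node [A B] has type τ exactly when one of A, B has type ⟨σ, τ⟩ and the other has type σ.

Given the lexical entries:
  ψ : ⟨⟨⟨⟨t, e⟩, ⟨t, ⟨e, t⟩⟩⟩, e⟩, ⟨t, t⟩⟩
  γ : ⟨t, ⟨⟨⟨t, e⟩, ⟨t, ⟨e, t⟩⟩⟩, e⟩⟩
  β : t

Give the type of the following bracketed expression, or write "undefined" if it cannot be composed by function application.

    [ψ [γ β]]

⟨t, t⟩

[γ β]: γ is ⟨t, ⟨⟨⟨t, e⟩, ⟨t, ⟨e, t⟩⟩⟩, e⟩⟩, β is t; result ⟨⟨⟨t, e⟩, ⟨t, ⟨e, t⟩⟩⟩, e⟩.
[ψ [γ β]]: ψ is ⟨⟨⟨⟨t, e⟩, ⟨t, ⟨e, t⟩⟩⟩, e⟩, ⟨t, t⟩⟩, [γ β] is ⟨⟨⟨t, e⟩, ⟨t, ⟨e, t⟩⟩⟩, e⟩; result ⟨t, t⟩.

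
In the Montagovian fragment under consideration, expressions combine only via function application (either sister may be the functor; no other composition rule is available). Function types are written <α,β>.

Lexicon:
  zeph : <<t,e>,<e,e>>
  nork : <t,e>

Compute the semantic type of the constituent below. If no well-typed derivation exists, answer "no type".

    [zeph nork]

[zeph nork]: zeph is <<t,e>,<e,e>>, nork is <t,e>; result <e,e>.

<e,e>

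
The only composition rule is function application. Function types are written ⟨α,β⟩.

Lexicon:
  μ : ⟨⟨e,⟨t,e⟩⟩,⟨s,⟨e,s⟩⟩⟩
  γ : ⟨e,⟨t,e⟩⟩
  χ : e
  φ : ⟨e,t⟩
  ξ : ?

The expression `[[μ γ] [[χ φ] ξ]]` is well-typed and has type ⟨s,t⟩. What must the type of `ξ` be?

For [[μ γ] [[χ φ] ξ]] to have type ⟨s,t⟩ with [μ γ] of type ⟨s,⟨e,s⟩⟩, [[χ φ] ξ] must be the function: [[χ φ] ξ] : ⟨⟨s,⟨e,s⟩⟩,⟨s,t⟩⟩.
For [[χ φ] ξ] to have type ⟨⟨s,⟨e,s⟩⟩,⟨s,t⟩⟩ with [χ φ] of type t, ξ must be the function: ξ : ⟨t,⟨⟨s,⟨e,s⟩⟩,⟨s,t⟩⟩⟩.

⟨t,⟨⟨s,⟨e,s⟩⟩,⟨s,t⟩⟩⟩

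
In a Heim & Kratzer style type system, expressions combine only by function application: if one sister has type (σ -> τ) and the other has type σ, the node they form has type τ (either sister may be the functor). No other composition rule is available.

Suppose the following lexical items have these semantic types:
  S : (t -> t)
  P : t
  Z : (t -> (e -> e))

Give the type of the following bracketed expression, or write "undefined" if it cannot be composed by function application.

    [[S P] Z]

(e -> e)

[S P]: functor S : (t -> t), argument P : t; result t.
[[S P] Z]: functor Z : (t -> (e -> e)), argument [S P] : t; result (e -> e).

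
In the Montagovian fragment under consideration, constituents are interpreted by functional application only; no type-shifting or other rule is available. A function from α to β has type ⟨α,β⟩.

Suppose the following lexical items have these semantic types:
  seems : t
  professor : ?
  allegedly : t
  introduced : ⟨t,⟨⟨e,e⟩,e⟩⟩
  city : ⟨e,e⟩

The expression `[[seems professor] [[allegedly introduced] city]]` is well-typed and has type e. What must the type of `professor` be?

[[seems professor] [[allegedly introduced] city]] must have type e. The sister [[allegedly introduced] city] has type e; that is not a function onto e, so [seems professor] must be the functor, of type ⟨e,e⟩.
[seems professor] must have type ⟨e,e⟩. The sister seems has type t; that is not a function onto ⟨e,e⟩, so professor must be the functor, of type ⟨t,⟨e,e⟩⟩.

⟨t,⟨e,e⟩⟩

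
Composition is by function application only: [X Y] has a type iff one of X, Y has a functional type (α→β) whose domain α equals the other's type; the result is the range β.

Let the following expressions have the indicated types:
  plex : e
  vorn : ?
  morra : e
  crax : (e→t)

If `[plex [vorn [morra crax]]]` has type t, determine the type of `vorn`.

(t→(e→t))

For [plex [vorn [morra crax]]] to have type t with plex of type e, [vorn [morra crax]] must be the function: [vorn [morra crax]] : (e→t).
For [vorn [morra crax]] to have type (e→t) with [morra crax] of type t, vorn must be the function: vorn : (t→(e→t)).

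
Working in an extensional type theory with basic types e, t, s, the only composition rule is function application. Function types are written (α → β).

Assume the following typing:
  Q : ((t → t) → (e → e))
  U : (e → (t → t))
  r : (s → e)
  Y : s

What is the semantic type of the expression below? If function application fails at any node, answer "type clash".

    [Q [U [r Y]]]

(e → e)

[r Y]: functor r : (s → e), argument Y : s; result e.
[U [r Y]]: functor U : (e → (t → t)), argument [r Y] : e; result (t → t).
[Q [U [r Y]]]: functor Q : ((t → t) → (e → e)), argument [U [r Y]] : (t → t); result (e → e).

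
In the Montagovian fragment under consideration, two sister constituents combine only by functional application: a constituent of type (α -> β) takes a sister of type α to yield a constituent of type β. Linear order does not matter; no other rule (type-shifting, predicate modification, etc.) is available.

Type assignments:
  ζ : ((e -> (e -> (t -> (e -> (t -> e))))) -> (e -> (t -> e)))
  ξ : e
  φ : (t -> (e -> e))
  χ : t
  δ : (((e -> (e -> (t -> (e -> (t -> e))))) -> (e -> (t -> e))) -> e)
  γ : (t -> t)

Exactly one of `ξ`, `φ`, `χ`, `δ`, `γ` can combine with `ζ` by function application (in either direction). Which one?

δ

ξ : e — no; ζ wants (e -> (e -> (t -> (e -> (t -> e))))), and ξ wants nothing (atomic).
φ : (t -> (e -> e)) — no; ζ wants (e -> (e -> (t -> (e -> (t -> e))))), and φ wants t.
χ : t — no; ζ wants (e -> (e -> (t -> (e -> (t -> e))))), and χ wants nothing (atomic).
δ — combines: δ : (((e -> (e -> (t -> (e -> (t -> e))))) -> (e -> (t -> e))) -> e) takes ζ : ((e -> (e -> (t -> (e -> (t -> e))))) -> (e -> (t -> e))) as argument, giving e.
γ : (t -> t) — no; ζ wants (e -> (e -> (t -> (e -> (t -> e))))), and γ wants t.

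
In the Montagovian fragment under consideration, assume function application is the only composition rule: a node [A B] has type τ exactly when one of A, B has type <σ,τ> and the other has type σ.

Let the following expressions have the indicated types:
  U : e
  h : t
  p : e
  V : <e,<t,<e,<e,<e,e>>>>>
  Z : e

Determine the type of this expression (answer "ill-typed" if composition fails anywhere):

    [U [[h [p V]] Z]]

[p V] — V of type <e,<t,<e,<e,<e,e>>>>> combines with p of type e: type <t,<e,<e,<e,e>>>>.
[h [p V]] — [p V] of type <t,<e,<e,<e,e>>>> combines with h of type t: type <e,<e,<e,e>>>.
[[h [p V]] Z] — [h [p V]] of type <e,<e,<e,e>>> combines with Z of type e: type <e,<e,e>>.
[U [[h [p V]] Z]] — [[h [p V]] Z] of type <e,<e,e>> combines with U of type e: type <e,e>.

<e,e>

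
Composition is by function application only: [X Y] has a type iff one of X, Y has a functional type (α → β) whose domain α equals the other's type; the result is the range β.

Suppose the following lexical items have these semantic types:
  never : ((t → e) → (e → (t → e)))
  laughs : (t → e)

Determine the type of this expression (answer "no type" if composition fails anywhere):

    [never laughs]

(e → (t → e))

[never laughs]: never is ((t → e) → (e → (t → e))), laughs is (t → e); result (e → (t → e)).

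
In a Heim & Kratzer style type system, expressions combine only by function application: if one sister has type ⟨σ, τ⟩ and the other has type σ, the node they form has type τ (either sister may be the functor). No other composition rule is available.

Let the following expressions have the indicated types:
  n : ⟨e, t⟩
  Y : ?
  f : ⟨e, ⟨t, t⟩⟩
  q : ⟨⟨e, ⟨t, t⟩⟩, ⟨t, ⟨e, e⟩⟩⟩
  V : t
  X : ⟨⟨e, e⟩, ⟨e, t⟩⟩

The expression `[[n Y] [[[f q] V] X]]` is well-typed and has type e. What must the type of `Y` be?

⟨⟨e, t⟩, ⟨⟨e, t⟩, e⟩⟩

For [[n Y] [[[f q] V] X]] to have type e with [[[f q] V] X] of type ⟨e, t⟩, [n Y] must be the function: [n Y] : ⟨⟨e, t⟩, e⟩.
For [n Y] to have type ⟨⟨e, t⟩, e⟩ with n of type ⟨e, t⟩, Y must be the function: Y : ⟨⟨e, t⟩, ⟨⟨e, t⟩, e⟩⟩.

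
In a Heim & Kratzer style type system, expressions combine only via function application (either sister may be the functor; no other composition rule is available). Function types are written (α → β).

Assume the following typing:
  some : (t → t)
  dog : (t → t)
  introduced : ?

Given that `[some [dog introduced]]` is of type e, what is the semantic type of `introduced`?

((t → t) → ((t → t) → e))

For [some [dog introduced]] to have type e with some of type (t → t), [dog introduced] must be the function: [dog introduced] : ((t → t) → e).
For [dog introduced] to have type ((t → t) → e) with dog of type (t → t), introduced must be the function: introduced : ((t → t) → ((t → t) → e)).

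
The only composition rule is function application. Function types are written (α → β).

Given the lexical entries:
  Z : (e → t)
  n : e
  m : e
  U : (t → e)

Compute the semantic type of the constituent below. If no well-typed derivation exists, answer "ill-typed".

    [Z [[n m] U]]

ill-typed

[n m]: e with e — neither is a function whose domain matches the other; composition fails here.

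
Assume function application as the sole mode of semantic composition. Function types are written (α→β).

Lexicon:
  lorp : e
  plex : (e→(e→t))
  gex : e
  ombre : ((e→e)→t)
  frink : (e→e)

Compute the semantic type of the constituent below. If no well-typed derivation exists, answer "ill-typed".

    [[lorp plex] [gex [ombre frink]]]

At [lorp plex], plex : (e→(e→t)) takes lorp : e, giving (e→t).
At [ombre frink], ombre : ((e→e)→t) takes frink : (e→e), giving t.
[gex [ombre frink]]: e and t cannot combine by function application — type clash.

ill-typed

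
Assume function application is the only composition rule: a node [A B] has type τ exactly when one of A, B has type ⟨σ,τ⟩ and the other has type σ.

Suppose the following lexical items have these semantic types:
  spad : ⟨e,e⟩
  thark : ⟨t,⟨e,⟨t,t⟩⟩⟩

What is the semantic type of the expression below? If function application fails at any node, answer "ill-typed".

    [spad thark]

ill-typed

At [spad thark]: neither ⟨e,e⟩ nor ⟨t,⟨e,⟨t,t⟩⟩⟩ can take the other as argument; the node is ill-typed.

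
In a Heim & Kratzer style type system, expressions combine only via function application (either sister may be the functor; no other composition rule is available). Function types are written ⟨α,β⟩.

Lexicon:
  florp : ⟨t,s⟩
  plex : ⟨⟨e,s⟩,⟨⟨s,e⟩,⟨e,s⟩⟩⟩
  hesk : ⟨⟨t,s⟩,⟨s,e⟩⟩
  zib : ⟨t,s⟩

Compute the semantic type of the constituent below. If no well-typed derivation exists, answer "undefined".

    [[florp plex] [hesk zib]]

undefined

[florp plex]: ⟨t,s⟩ with ⟨⟨e,s⟩,⟨⟨s,e⟩,⟨e,s⟩⟩⟩ — neither is a function whose domain matches the other; composition fails here.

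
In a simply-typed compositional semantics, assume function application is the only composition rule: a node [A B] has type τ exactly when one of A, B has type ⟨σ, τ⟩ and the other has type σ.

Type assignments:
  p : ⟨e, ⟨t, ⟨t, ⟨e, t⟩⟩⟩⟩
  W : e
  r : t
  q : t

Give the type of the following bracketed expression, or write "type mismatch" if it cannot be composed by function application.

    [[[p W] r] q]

⟨e, t⟩

At [p W], p : ⟨e, ⟨t, ⟨t, ⟨e, t⟩⟩⟩⟩ takes W : e, giving ⟨t, ⟨t, ⟨e, t⟩⟩⟩.
At [[p W] r], [p W] : ⟨t, ⟨t, ⟨e, t⟩⟩⟩ takes r : t, giving ⟨t, ⟨e, t⟩⟩.
At [[[p W] r] q], [[p W] r] : ⟨t, ⟨e, t⟩⟩ takes q : t, giving ⟨e, t⟩.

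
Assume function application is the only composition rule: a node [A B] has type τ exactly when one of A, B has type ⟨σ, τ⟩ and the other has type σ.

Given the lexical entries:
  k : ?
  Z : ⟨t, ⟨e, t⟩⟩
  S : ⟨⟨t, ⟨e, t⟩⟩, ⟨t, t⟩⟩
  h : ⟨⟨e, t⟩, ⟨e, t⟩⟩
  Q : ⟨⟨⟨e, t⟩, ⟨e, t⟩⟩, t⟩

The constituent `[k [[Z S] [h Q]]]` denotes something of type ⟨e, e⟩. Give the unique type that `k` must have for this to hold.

⟨t, ⟨e, e⟩⟩

[k [[Z S] [h Q]]] must have type ⟨e, e⟩. The sister [[Z S] [h Q]] has type t; that is not a function onto ⟨e, e⟩, so k must be the functor, of type ⟨t, ⟨e, e⟩⟩.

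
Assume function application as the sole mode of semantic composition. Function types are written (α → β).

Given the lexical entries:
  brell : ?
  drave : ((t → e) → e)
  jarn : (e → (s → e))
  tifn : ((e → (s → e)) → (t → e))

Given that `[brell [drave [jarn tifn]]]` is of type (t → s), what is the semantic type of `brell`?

(e → (t → s))

[brell [drave [jarn tifn]]] is required to be (t → s). [drave [jarn tifn]] : e cannot yield (t → s) as functor, so brell : (e → (t → s)).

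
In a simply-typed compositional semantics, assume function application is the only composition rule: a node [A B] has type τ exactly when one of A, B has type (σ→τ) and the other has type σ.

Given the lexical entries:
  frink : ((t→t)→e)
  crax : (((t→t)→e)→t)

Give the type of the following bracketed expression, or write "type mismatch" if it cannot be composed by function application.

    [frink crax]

t

At [frink crax], crax : (((t→t)→e)→t) takes frink : ((t→t)→e), giving t.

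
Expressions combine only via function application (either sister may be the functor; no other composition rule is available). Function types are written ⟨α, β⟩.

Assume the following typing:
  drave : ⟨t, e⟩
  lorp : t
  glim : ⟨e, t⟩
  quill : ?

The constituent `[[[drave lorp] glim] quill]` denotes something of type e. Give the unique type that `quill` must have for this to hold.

At [[[drave lorp] glim] quill] (required: e): [[drave lorp] glim] is t, which is not a function with range e; hence quill is the functor — type ⟨t, e⟩.

⟨t, e⟩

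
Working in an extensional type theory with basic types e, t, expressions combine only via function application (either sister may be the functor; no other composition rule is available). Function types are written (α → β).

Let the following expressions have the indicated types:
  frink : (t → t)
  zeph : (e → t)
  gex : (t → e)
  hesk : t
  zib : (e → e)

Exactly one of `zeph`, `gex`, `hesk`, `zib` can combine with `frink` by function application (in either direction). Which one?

zeph : (e → t) — neither side's domain matches the other.
gex : (t → e) — neither side's domain matches the other.
hesk — combines: frink : (t → t) takes hesk : t as argument, giving t.
zib : (e → e) — neither side's domain matches the other.

hesk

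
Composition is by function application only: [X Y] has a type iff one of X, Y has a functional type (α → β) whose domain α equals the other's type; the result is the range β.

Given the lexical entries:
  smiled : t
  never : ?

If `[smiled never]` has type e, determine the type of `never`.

(t → e)

[smiled never] is required to be e. smiled : t cannot yield e as functor, so never : (t → e).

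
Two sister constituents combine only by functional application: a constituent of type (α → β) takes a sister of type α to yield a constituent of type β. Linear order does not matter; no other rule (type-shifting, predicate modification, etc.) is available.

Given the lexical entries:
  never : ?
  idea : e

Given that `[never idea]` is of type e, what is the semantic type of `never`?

(e → e)

For [never idea] to have type e with idea of type e, never must be the function: never : (e → e).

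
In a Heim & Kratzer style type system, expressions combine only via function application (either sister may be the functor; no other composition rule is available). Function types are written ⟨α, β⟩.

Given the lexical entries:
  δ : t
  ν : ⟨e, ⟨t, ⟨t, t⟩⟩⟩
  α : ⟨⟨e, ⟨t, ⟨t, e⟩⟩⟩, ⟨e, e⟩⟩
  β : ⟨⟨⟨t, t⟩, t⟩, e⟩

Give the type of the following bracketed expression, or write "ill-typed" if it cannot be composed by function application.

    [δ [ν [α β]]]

[α β]: ⟨⟨e, ⟨t, ⟨t, e⟩⟩⟩, ⟨e, e⟩⟩ with ⟨⟨⟨t, t⟩, t⟩, e⟩ — neither is a function whose domain matches the other; composition fails here.

ill-typed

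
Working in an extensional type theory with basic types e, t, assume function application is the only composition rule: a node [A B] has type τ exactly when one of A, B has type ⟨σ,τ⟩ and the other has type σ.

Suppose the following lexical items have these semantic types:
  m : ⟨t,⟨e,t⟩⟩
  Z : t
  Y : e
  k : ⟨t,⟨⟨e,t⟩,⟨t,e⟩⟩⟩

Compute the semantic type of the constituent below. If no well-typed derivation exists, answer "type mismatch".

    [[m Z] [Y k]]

type mismatch

[m Z]: ⟨t,⟨e,t⟩⟩ applied to t yields ⟨e,t⟩.
[Y k]: e and ⟨t,⟨⟨e,t⟩,⟨t,e⟩⟩⟩ cannot combine by function application — type clash.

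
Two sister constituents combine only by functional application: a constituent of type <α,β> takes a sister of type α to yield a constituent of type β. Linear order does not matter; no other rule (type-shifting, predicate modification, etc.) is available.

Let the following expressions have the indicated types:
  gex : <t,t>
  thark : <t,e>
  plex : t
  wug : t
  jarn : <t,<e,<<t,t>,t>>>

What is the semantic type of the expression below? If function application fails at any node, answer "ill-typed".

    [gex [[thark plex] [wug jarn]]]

t

[thark plex] — thark of type <t,e> combines with plex of type t: type e.
[wug jarn] — jarn of type <t,<e,<<t,t>,t>>> combines with wug of type t: type <e,<<t,t>,t>>.
[[thark plex] [wug jarn]] — [wug jarn] of type <e,<<t,t>,t>> combines with [thark plex] of type e: type <<t,t>,t>.
[gex [[thark plex] [wug jarn]]] — [[thark plex] [wug jarn]] of type <<t,t>,t> combines with gex of type <t,t>: type t.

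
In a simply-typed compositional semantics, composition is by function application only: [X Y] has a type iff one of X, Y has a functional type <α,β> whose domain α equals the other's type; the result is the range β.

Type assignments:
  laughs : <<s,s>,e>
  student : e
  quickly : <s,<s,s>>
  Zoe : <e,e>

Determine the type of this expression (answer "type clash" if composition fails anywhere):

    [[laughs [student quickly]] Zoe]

[student quickly]: e with <s,<s,s>> — neither is a function whose domain matches the other; composition fails here.

type clash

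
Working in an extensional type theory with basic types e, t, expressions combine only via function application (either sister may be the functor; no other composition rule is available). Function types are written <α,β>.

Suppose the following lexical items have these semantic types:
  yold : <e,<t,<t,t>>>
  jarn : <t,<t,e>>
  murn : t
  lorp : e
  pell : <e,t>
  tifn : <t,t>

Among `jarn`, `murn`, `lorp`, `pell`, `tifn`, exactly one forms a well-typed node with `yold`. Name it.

jarn : <t,<t,e>> — yold needs e; jarn needs t; neither fits.
murn : t — yold needs e; murn needs nothing (atomic); neither fits.
lorp — combines: yold : <e,<t,<t,t>>> takes lorp : e as argument, giving <t,<t,t>>.
pell : <e,t> — yold needs e; pell needs e; neither fits.
tifn : <t,t> — yold needs e; tifn needs t; neither fits.

lorp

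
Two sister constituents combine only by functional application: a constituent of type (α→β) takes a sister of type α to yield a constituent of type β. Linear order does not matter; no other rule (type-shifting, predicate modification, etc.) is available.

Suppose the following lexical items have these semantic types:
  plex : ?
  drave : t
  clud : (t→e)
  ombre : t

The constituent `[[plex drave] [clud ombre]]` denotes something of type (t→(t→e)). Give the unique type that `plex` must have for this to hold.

(t→(e→(t→(t→e))))

[[plex drave] [clud ombre]] must have type (t→(t→e)). The sister [clud ombre] has type e; that is not a function onto (t→(t→e)), so [plex drave] must be the functor, of type (e→(t→(t→e))).
[plex drave] must have type (e→(t→(t→e))). The sister drave has type t; that is not a function onto (e→(t→(t→e))), so plex must be the functor, of type (t→(e→(t→(t→e)))).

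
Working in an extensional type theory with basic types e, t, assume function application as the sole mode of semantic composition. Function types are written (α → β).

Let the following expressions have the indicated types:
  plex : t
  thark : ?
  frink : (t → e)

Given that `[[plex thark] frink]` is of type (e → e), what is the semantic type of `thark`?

(t → ((t → e) → (e → e)))

[[plex thark] frink] must have type (e → e). The sister frink has type (t → e); that is not a function onto (e → e), so [plex thark] must be the functor, of type ((t → e) → (e → e)).
[plex thark] must have type ((t → e) → (e → e)). The sister plex has type t; that is not a function onto ((t → e) → (e → e)), so thark must be the functor, of type (t → ((t → e) → (e → e))).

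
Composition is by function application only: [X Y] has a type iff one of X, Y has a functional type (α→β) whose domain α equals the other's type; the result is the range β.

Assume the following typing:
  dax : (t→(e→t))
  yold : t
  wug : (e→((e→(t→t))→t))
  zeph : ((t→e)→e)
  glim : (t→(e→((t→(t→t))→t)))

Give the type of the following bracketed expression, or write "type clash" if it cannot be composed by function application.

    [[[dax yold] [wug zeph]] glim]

type clash

[dax yold] — dax of type (t→(e→t)) combines with yold of type t: type (e→t).
[wug zeph]: (e→((e→(t→t))→t)) with ((t→e)→e) — neither is a function whose domain matches the other; composition fails here.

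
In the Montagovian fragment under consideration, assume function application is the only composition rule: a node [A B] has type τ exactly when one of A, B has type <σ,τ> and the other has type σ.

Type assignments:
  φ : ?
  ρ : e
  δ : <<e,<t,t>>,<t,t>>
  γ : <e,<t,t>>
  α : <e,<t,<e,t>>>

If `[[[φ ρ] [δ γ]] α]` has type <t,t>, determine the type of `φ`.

<e,<<t,t>,<<e,<t,<e,t>>>,<t,t>>>>

At [[[φ ρ] [δ γ]] α] (required: <t,t>): α is <e,<t,<e,t>>>, which is not a function with range <t,t>; hence [[φ ρ] [δ γ]] is the functor — type <<e,<t,<e,t>>>,<t,t>>.
At [[φ ρ] [δ γ]] (required: <<e,<t,<e,t>>>,<t,t>>): [δ γ] is <t,t>, which is not a function with range <<e,<t,<e,t>>>,<t,t>>; hence [φ ρ] is the functor — type <<t,t>,<<e,<t,<e,t>>>,<t,t>>>.
At [φ ρ] (required: <<t,t>,<<e,<t,<e,t>>>,<t,t>>>): ρ is e, which is not a function with range <<t,t>,<<e,<t,<e,t>>>,<t,t>>>; hence φ is the functor — type <e,<<t,t>,<<e,<t,<e,t>>>,<t,t>>>>.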